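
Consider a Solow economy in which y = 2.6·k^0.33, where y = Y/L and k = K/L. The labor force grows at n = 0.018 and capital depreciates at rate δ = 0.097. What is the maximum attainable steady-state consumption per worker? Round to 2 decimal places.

Break-even investment rate: n + δ = 0.018 + 0.097 = 0.115.
Maximizing c = f(k) − (n+δ)·k gives f'(k) = n+δ, i.e. 0.33·2.6·k^(0.33−1) = 0.115, so k_gold = (0.33·2.6/0.115)^(1/0.67) ≈ 20.0757.
y_gold = 2.6·20.0757^0.33 ≈ 6.9961.
c_gold = y_gold − (n+δ)·k_gold = 6.9961 − 0.115·20.0757 ≈ 4.6874.

c_gold ≈ 4.69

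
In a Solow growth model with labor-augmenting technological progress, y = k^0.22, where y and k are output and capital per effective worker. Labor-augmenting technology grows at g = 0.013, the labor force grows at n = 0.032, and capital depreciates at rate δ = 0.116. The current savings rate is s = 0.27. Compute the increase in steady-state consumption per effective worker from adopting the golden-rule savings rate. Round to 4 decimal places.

Δc ≈ 0.0072

n + g + δ = 0.032 + 0.013 + 0.116 = 0.161.
Current steady state (s = 0.27): k* = (0.27/0.161)^(1/0.78) ≈ 1.9403, y* = 1.9403^0.22 ≈ 1.1570, c* = (1−0.27)·1.1570 ≈ 0.8446.
Golden rule sets MPK = n+g+δ: 0.22·k^(0.22−1) = 0.161, so k_gold = (0.22/0.161)^(1/0.78) ≈ 1.4923.
y_gold = 1.4923^0.22 ≈ 1.0921, c_gold = y_gold − 0.161·k_gold ≈ 0.8518.
Gain: Δc = 0.8518 − 0.8446 ≈ 0.0072.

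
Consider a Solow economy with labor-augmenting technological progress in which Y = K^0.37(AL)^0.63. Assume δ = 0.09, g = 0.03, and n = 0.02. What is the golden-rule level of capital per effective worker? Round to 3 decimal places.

k_gold ≈ 4.677

Capital per effective worker breaks even when investment replaces (n + g + δ)·k; here n + g + δ = 0.14.
At the golden rule the marginal product of capital equals n+g+δ: 0.37·k^(0.37−1) = 0.14. Solving, k_gold = (0.37/0.14)^(1/0.63) ≈ 4.6769.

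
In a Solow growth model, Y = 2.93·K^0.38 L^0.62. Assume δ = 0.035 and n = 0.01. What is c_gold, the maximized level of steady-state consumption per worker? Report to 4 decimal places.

Break-even investment rate: n + δ = 0.01 + 0.035 = 0.045.
Setting f'(k) = n+δ gives 0.38·2.93·k^(0.38−1) = 0.045, hence k_gold = (0.38·2.93/0.045)^(1/0.62) ≈ 176.7998.
y_gold = 2.93·176.7998^0.38 ≈ 20.9368.
c_gold = y_gold − (n+δ)·k_gold = 20.9368 − 0.045·176.7998 ≈ 12.9808.

c_gold ≈ 12.9808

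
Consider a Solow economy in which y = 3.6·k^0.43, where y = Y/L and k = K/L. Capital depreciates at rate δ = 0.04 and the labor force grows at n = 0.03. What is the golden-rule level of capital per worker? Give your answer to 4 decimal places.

Break-even investment rate: n + δ = 0.03 + 0.04 = 0.07.
Maximizing c = f(k) − (n+δ)·k gives f'(k) = n+δ, i.e. 0.43·3.6·k^(0.43−1) = 0.07, so k_gold = (0.43·3.6/0.07)^(1/0.57) ≈ 228.5995.

k_gold ≈ 228.5995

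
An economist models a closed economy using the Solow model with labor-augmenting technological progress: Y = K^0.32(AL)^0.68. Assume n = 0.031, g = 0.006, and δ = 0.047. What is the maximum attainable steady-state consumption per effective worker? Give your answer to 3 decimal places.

n + g + δ = 0.031 + 0.006 + 0.047 = 0.084.
Maximizing c = f(k) − (n+g+δ)·k gives f'(k) = n+g+δ, i.e. 0.32·k^(0.32−1) = 0.084, so k_gold = (0.32/0.084)^(1/0.68) ≈ 7.1486.
y_gold = 7.1486^0.32 ≈ 1.8765.
c_gold = y_gold − (n+g+δ)·k_gold = 1.8765 − 0.084·7.1486 ≈ 1.2760.

c_gold ≈ 1.276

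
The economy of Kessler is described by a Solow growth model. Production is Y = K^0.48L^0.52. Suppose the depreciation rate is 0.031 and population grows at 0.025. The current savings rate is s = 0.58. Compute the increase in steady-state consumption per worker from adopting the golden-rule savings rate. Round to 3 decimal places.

The effective depreciation rate is n + δ = 0.025 + 0.031 = 0.056.
Current steady state (s = 0.58): k* = (0.58/0.056)^(1/0.52) ≈ 89.6158, y* = 89.6158^0.48 ≈ 8.6526, c* = (1−0.58)·8.6526 ≈ 3.6341.
At the golden rule the marginal product of capital equals n+δ: 0.48·k^(0.48−1) = 0.056. Solving, k_gold = (0.48/0.056)^(1/0.52) ≈ 62.2778.
y_gold = 62.2778^0.48 ≈ 7.2657, c_gold = y_gold − 0.056·k_gold ≈ 3.7782.
Gain: Δc = 3.7782 − 3.6341 ≈ 0.1441.

Δc ≈ 0.144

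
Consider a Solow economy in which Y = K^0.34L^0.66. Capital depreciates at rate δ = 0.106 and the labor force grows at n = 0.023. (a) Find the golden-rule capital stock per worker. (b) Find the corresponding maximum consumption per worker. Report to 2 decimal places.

n + δ = 0.023 + 0.106 = 0.129.
Setting f'(k) = n+δ gives 0.34·k^(0.34−1) = 0.129, hence k_gold = (0.34/0.129)^(1/0.66) ≈ 4.3422.
y_gold = 4.3422^0.34 ≈ 1.6475; c_gold = y_gold − 0.129·k_gold ≈ 1.0873.

(a) k_gold ≈ 4.34; (b) c_gold ≈ 1.09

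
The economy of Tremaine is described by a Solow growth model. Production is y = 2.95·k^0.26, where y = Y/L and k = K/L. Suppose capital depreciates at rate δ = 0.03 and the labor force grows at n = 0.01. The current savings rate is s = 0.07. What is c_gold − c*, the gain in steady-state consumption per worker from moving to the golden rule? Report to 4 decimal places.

Capital per worker breaks even when investment replaces (n + δ)·k; here n + δ = 0.04.
Current steady state (s = 0.07): k* = (0.07·2.95/0.04)^(1/0.74) ≈ 9.1902, y* = 2.95·9.1902^0.26 ≈ 5.2515, c* = (1−0.07)·5.2515 ≈ 4.8839.
Golden rule sets MPK = n+δ: 0.26·2.95·k^(0.26−1) = 0.04, so k_gold = (0.26·2.95/0.04)^(1/0.74) ≈ 54.1285.
y_gold = 2.95·54.1285^0.26 ≈ 8.3275, c_gold = y_gold − 0.04·k_gold ≈ 6.1623.
Gain: Δc = 6.1623 − 4.8839 ≈ 1.2784.

Δc ≈ 1.2784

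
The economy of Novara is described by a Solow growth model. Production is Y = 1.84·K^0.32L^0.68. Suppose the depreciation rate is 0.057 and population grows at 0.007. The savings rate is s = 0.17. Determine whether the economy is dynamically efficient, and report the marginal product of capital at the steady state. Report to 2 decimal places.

The effective depreciation rate is n + δ = 0.007 + 0.057 = 0.064.
Steady-state k*: s·A·k^0.32 = 0.064·k gives k* = (0.17·1.84/0.064)^(1/0.68) ≈ 10.3125.
MPK = 0.32·1.84·10.3125^(-0.68) ≈ 0.1205.
MPK > n+δ = 0.064, so the economy is dynamically efficient (under-saving).

dynamically efficient; MPK ≈ 0.12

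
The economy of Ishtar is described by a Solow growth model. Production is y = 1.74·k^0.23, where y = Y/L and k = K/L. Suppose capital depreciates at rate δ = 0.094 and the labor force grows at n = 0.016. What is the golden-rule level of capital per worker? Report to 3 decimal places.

k_gold ≈ 5.351

The effective depreciation rate is n + δ = 0.016 + 0.094 = 0.11.
Setting f'(k) = n+δ gives 0.23·1.74·k^(0.23−1) = 0.11, hence k_gold = (0.23·1.74/0.11)^(1/0.77) ≈ 5.3508.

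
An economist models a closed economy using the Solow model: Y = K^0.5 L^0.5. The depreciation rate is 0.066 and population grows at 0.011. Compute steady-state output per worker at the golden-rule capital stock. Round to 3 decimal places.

y_gold ≈ 6.494

Break-even investment rate: n + δ = 0.011 + 0.066 = 0.077.
Maximizing c = f(k) − (n+δ)·k gives f'(k) = n+δ, i.e. 0.5·k^(0.5−1) = 0.077, so k_gold = (0.5/0.077)^(1/0.5) ≈ 42.1656.
Output: y_gold = k_gold^0.5 = 42.1656^0.5 ≈ 6.4935.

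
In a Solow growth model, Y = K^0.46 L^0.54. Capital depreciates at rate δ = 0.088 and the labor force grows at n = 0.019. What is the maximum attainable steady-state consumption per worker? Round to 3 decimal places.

c_gold ≈ 1.870

Capital per worker breaks even when investment replaces (n + δ)·k; here n + δ = 0.107.
Golden rule sets MPK = n+δ: 0.46·k^(0.46−1) = 0.107, so k_gold = (0.46/0.107)^(1/0.54) ≈ 14.8907.
y_gold = 14.8907^0.46 ≈ 3.4637.
c_gold = y_gold − (n+δ)·k_gold = 3.4637 − 0.107·14.8907 ≈ 1.8704.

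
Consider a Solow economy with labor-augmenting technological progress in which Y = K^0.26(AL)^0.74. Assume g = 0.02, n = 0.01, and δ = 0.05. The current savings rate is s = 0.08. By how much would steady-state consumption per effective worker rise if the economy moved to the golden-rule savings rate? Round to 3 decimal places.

Δc ≈ 0.200

Capital per effective worker breaks even when investment replaces (n + g + δ)·k; here n + g + δ = 0.08.
Current steady state (s = 0.08): k* = (0.08/0.08)^(1/0.74) ≈ 1.0000, y* = 1.0000^0.26 ≈ 1.0000, c* = (1−0.08)·1.0000 ≈ 0.9200.
Maximizing c = f(k) − (n+g+δ)·k gives f'(k) = n+g+δ, i.e. 0.26·k^(0.26−1) = 0.08, so k_gold = (0.26/0.08)^(1/0.74) ≈ 4.9174.
y_gold = 4.9174^0.26 ≈ 1.5130, c_gold = y_gold − 0.08·k_gold ≈ 1.1197.
Gain: Δc = 1.1197 − 0.9200 ≈ 0.1997.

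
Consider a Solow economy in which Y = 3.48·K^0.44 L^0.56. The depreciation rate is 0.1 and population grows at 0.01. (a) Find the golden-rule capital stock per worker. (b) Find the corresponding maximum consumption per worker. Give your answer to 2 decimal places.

(a) k_gold ≈ 110.21; (b) c_gold ≈ 15.43

n + δ = 0.01 + 0.1 = 0.11.
At the golden rule the marginal product of capital equals n+δ: 0.44·3.48·k^(0.44−1) = 0.11. Solving, k_gold = (0.44·3.48/0.11)^(1/0.56) ≈ 110.2079.
y_gold = 3.48·110.2079^0.44 ≈ 27.5520; c_gold = y_gold − 0.11·k_gold ≈ 15.4291.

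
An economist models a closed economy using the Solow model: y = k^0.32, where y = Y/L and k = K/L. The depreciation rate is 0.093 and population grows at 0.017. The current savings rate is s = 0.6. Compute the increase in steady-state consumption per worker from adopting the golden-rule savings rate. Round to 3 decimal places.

Δc ≈ 0.235

Break-even investment rate: n + δ = 0.017 + 0.093 = 0.11.
Current steady state (s = 0.6): k* = (0.6/0.11)^(1/0.68) ≈ 12.1190, y* = 12.1190^0.32 ≈ 2.2218, c* = (1−0.6)·2.2218 ≈ 0.8887.
Golden rule sets MPK = n+δ: 0.32·k^(0.32−1) = 0.11, so k_gold = (0.32/0.11)^(1/0.68) ≈ 4.8083.
y_gold = 4.8083^0.32 ≈ 1.6529, c_gold = y_gold − 0.11·k_gold ≈ 1.1240.
Gain: Δc = 1.1240 − 0.8887 ≈ 0.2352.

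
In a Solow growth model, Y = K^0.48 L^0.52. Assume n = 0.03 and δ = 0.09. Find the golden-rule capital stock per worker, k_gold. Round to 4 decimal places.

k_gold ≈ 14.3816

The effective depreciation rate is n + δ = 0.03 + 0.09 = 0.12.
Maximizing c = f(k) − (n+δ)·k gives f'(k) = n+δ, i.e. 0.48·k^(0.48−1) = 0.12, so k_gold = (0.48/0.12)^(1/0.52) ≈ 14.3816.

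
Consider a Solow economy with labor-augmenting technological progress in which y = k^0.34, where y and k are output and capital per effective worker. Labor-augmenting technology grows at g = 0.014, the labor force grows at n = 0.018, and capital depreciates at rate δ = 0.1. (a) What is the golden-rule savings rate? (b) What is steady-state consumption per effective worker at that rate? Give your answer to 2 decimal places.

n + g + δ = 0.018 + 0.014 + 0.1 = 0.132.
For Cobb-Douglas, s_gold equals capital's share: s_gold = 0.34.
Maximizing c = f(k) − (n+g+δ)·k gives f'(k) = n+g+δ, i.e. 0.34·k^(0.34−1) = 0.132, so k_gold = (0.34/0.132)^(1/0.66) ≈ 4.1936.
y_gold = 4.1936^0.34 ≈ 1.6281; c_gold = (1−0.34)·y_gold ≈ 1.0745.

(a) s_gold = 0.34; (b) c_gold ≈ 1.07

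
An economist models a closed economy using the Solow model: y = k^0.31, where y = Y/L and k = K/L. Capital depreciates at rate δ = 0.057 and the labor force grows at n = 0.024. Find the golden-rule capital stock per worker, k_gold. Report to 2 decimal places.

k_gold ≈ 6.99

Break-even investment rate: n + δ = 0.024 + 0.057 = 0.081.
Setting f'(k) = n+δ gives 0.31·k^(0.31−1) = 0.081, hence k_gold = (0.31/0.081)^(1/0.69) ≈ 6.9944.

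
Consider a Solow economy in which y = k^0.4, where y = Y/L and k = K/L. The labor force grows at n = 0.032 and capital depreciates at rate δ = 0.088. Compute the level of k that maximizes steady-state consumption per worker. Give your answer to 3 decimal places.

Break-even investment rate: n + δ = 0.032 + 0.088 = 0.12.
At the golden rule the marginal product of capital equals n+δ: 0.4·k^(0.4−1) = 0.12. Solving, k_gold = (0.4/0.12)^(1/0.6) ≈ 7.4381.

k_gold ≈ 7.438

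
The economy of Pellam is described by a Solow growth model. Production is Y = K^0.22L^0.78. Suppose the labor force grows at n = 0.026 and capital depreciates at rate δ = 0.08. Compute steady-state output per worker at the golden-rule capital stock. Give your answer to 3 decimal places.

y_gold ≈ 1.229

Capital per worker breaks even when investment replaces (n + δ)·k; here n + δ = 0.106.
Golden rule sets MPK = n+δ: 0.22·k^(0.22−1) = 0.106, so k_gold = (0.22/0.106)^(1/0.78) ≈ 2.5501.
Output: y_gold = k_gold^0.22 = 2.5501^0.22 ≈ 1.2287.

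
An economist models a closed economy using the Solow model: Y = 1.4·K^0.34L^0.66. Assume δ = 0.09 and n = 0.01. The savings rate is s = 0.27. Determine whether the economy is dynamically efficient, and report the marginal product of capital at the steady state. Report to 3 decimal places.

The effective depreciation rate is n + δ = 0.01 + 0.09 = 0.1.
Steady-state k*: s·A·k^0.34 = 0.1·k gives k* = (0.27·1.4/0.1)^(1/0.66) ≈ 7.4987.
MPK = 0.34·1.4·7.4987^(-0.66) ≈ 0.1259.
MPK > n+δ = 0.1, so the economy is dynamically efficient (under-saving).

dynamically efficient; MPK ≈ 0.126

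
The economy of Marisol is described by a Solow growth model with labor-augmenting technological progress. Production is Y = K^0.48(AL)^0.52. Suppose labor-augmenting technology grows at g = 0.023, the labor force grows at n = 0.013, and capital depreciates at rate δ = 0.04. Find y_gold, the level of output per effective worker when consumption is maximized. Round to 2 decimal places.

y_gold ≈ 5.48

n + g + δ = 0.013 + 0.023 + 0.04 = 0.076.
Maximizing c = f(k) − (n+g+δ)·k gives f'(k) = n+g+δ, i.e. 0.48·k^(0.48−1) = 0.076, so k_gold = (0.48/0.076)^(1/0.52) ≈ 34.6166.
Output: y_gold = k_gold^0.48 = 34.6166^0.48 ≈ 5.4810.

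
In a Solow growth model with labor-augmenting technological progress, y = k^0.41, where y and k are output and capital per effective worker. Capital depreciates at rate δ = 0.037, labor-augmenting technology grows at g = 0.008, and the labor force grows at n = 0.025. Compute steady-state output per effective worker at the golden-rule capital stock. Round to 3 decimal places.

Capital per effective worker breaks even when investment replaces (n + g + δ)·k; here n + g + δ = 0.07.
Setting f'(k) = n+g+δ gives 0.41·k^(0.41−1) = 0.07, hence k_gold = (0.41/0.07)^(1/0.59) ≈ 20.0061.
Output: y_gold = k_gold^0.41 = 20.0061^0.41 ≈ 3.4157.

y_gold ≈ 3.416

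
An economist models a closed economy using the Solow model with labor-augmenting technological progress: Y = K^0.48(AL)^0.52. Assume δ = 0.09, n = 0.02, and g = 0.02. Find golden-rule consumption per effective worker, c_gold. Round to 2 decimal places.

c_gold ≈ 1.74

Break-even investment rate: n + g + δ = 0.02 + 0.02 + 0.09 = 0.13.
Golden rule sets MPK = n+g+δ: 0.48·k^(0.48−1) = 0.13, so k_gold = (0.48/0.13)^(1/0.52) ≈ 12.3298.
y_gold = 12.3298^0.48 ≈ 3.3393.
c_gold = y_gold − (n+g+δ)·k_gold = 3.3393 − 0.13·12.3298 ≈ 1.7365.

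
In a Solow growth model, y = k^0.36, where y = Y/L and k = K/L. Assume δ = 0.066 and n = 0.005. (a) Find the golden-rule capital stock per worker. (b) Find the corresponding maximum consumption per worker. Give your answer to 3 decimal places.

The effective depreciation rate is n + δ = 0.005 + 0.066 = 0.071.
Setting f'(k) = n+δ gives 0.36·k^(0.36−1) = 0.071, hence k_gold = (0.36/0.071)^(1/0.64) ≈ 12.6366.
y_gold = 12.6366^0.36 ≈ 2.4922; c_gold = y_gold − 0.071·k_gold ≈ 1.5950.

(a) k_gold ≈ 12.637; (b) c_gold ≈ 1.595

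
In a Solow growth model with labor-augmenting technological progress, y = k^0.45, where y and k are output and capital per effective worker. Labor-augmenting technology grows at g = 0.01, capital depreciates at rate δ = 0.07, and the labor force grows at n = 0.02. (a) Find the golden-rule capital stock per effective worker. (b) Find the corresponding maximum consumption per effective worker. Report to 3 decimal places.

Capital per effective worker breaks even when investment replaces (n + g + δ)·k; here n + g + δ = 0.1.
Setting f'(k) = n+g+δ gives 0.45·k^(0.45−1) = 0.1, hence k_gold = (0.45/0.1)^(1/0.55) ≈ 15.4049.
y_gold = 15.4049^0.45 ≈ 3.4233; c_gold = y_gold − 0.1·k_gold ≈ 1.8828.

(a) k_gold ≈ 15.405; (b) c_gold ≈ 1.883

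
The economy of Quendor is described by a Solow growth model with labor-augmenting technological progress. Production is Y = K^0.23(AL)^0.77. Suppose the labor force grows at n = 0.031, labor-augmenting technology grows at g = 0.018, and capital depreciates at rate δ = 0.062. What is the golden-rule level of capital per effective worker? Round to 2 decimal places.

The effective depreciation rate is n + g + δ = 0.031 + 0.018 + 0.062 = 0.111.
Golden rule sets MPK = n+g+δ: 0.23·k^(0.23−1) = 0.111, so k_gold = (0.23/0.111)^(1/0.77) ≈ 2.5758.

k_gold ≈ 2.58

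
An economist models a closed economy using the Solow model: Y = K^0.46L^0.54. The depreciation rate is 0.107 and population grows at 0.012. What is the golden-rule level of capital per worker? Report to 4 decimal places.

The effective depreciation rate is n + δ = 0.012 + 0.107 = 0.119.
At the golden rule the marginal product of capital equals n+δ: 0.46·k^(0.46−1) = 0.119. Solving, k_gold = (0.46/0.119)^(1/0.54) ≈ 12.2300.

k_gold ≈ 12.2300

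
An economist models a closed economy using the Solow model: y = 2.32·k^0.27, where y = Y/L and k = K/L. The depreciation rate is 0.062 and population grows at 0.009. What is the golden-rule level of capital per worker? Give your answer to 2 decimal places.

n + δ = 0.009 + 0.062 = 0.071.
Setting f'(k) = n+δ gives 0.27·2.32·k^(0.27−1) = 0.071, hence k_gold = (0.27·2.32/0.071)^(1/0.73) ≈ 19.7394.

k_gold ≈ 19.74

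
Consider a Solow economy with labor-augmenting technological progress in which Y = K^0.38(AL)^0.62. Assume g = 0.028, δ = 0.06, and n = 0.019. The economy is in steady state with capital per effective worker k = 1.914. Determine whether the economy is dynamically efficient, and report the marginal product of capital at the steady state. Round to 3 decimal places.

Capital per effective worker breaks even when investment replaces (n + g + δ)·k; here n + g + δ = 0.107.
MPK = 0.38·k^(0.38−1) = 0.38·1.914^(-0.62) ≈ 0.2541.
MPK > 0.107, so the economy is dynamically efficient (under-saving).

dynamically efficient; MPK ≈ 0.254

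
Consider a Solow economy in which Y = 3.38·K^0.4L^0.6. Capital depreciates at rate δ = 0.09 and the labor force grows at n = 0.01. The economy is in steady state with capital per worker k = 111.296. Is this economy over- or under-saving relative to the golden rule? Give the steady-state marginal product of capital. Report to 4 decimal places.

Break-even investment rate: n + δ = 0.01 + 0.09 = 0.1.
MPK = 0.4·3.38·k^(0.4−1) = 0.4·3.38·111.296^(-0.6) ≈ 0.0800.
MPK < 0.1, so the economy is dynamically inefficient (over-saving).

over-saving; MPK ≈ 0.0800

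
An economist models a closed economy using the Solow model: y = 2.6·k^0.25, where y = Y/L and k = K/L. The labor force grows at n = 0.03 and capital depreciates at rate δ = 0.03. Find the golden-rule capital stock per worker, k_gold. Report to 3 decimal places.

k_gold ≈ 23.971

Break-even investment rate: n + δ = 0.03 + 0.03 = 0.06.
At the golden rule the marginal product of capital equals n+δ: 0.25·2.6·k^(0.25−1) = 0.06. Solving, k_gold = (0.25·2.6/0.06)^(1/0.75) ≈ 23.9708.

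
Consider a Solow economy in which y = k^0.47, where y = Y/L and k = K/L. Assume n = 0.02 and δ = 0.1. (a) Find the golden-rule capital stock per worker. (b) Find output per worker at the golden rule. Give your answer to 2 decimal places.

The effective depreciation rate is n + δ = 0.02 + 0.1 = 0.12.
Golden rule sets MPK = n+δ: 0.47·k^(0.47−1) = 0.12, so k_gold = (0.47/0.12)^(1/0.53) ≈ 13.1435.
y_gold = 13.1435^0.47 ≈ 3.3558.

(a) k_gold ≈ 13.14; (b) y_gold ≈ 3.36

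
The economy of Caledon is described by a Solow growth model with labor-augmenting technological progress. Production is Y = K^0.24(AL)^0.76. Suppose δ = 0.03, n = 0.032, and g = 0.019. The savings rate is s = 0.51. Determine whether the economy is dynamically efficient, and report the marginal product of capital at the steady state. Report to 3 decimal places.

n + g + δ = 0.032 + 0.019 + 0.03 = 0.081.
Steady-state k*: s·k^0.24 = 0.081·k gives k* = (0.51/0.081)^(1/0.76) ≈ 11.2571.
MPK = 0.24·11.2571^(-0.76) ≈ 0.0381.
MPK < n+g+δ = 0.081, so the economy is dynamically inefficient (over-saving).

dynamically inefficient; MPK ≈ 0.038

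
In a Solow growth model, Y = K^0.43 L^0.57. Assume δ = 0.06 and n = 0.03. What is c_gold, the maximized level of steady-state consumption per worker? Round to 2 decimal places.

n + δ = 0.03 + 0.06 = 0.09.
Setting f'(k) = n+δ gives 0.43·k^(0.43−1) = 0.09, hence k_gold = (0.43/0.09)^(1/0.57) ≈ 15.5462.
y_gold = 15.5462^0.43 ≈ 3.2539.
c_gold = y_gold − (n+δ)·k_gold = 3.2539 − 0.09·15.5462 ≈ 1.8547.

c_gold ≈ 1.85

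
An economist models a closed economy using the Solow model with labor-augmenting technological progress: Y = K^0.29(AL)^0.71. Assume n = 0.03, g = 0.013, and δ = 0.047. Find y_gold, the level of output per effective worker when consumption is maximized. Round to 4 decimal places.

y_gold ≈ 1.6127

n + g + δ = 0.03 + 0.013 + 0.047 = 0.09.
Maximizing c = f(k) − (n+g+δ)·k gives f'(k) = n+g+δ, i.e. 0.29·k^(0.29−1) = 0.09, so k_gold = (0.29/0.09)^(1/0.71) ≈ 5.1965.
Output: y_gold = k_gold^0.29 = 5.1965^0.29 ≈ 1.6127.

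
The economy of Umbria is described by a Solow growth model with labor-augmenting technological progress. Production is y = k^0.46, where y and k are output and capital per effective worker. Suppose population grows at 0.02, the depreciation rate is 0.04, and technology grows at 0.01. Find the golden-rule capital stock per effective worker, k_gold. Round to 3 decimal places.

Capital per effective worker breaks even when investment replaces (n + g + δ)·k; here n + g + δ = 0.07.
Maximizing c = f(k) − (n+g+δ)·k gives f'(k) = n+g+δ, i.e. 0.46·k^(0.46−1) = 0.07, so k_gold = (0.46/0.07)^(1/0.54) ≈ 32.6727.

k_gold ≈ 32.673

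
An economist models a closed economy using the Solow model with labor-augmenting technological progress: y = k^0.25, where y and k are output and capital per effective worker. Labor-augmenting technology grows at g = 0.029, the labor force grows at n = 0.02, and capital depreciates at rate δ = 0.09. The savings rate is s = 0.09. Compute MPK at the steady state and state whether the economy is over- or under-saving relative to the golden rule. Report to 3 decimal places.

under-saving; MPK ≈ 0.386

The effective depreciation rate is n + g + δ = 0.02 + 0.029 + 0.09 = 0.139.
Steady-state k*: s·k^0.25 = 0.139·k gives k* = (0.09/0.139)^(1/0.75) ≈ 0.5601.
MPK = 0.25·0.5601^(-0.75) ≈ 0.3861.
MPK > n+g+δ = 0.139, so the economy is dynamically efficient (under-saving).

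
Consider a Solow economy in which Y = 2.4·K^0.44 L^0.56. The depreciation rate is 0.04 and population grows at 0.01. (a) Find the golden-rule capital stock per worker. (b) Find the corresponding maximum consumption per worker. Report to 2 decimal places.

(a) k_gold ≈ 232.02; (b) c_gold ≈ 14.76

The effective depreciation rate is n + δ = 0.01 + 0.04 = 0.05.
Maximizing c = f(k) − (n+δ)·k gives f'(k) = n+δ, i.e. 0.44·2.4·k^(0.44−1) = 0.05, so k_gold = (0.44·2.4/0.05)^(1/0.56) ≈ 232.0197.
y_gold = 2.4·232.0197^0.44 ≈ 26.3659; c_gold = y_gold − 0.05·k_gold ≈ 14.7649.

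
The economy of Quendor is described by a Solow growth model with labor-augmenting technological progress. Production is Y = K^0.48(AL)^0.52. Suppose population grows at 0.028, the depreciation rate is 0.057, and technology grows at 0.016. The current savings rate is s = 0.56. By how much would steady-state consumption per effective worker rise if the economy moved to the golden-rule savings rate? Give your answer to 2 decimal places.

Break-even investment rate: n + g + δ = 0.028 + 0.016 + 0.057 = 0.101.
Current steady state (s = 0.56): k* = (0.56/0.101)^(1/0.52) ≈ 26.9471, y* = 26.9471^0.48 ≈ 4.8601, c* = (1−0.56)·4.8601 ≈ 2.1384.
Golden rule sets MPK = n+g+δ: 0.48·k^(0.48−1) = 0.101, so k_gold = (0.48/0.101)^(1/0.52) ≈ 20.0341.
y_gold = 20.0341^0.48 ≈ 4.2155, c_gold = y_gold − 0.101·k_gold ≈ 2.1921.
Gain: Δc = 2.1921 − 2.1384 ≈ 0.0536.

Δc ≈ 0.05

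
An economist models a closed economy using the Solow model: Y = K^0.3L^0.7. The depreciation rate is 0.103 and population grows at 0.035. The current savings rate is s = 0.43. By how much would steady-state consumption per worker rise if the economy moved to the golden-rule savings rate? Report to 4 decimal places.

n + δ = 0.035 + 0.103 = 0.138.
Current steady state (s = 0.43): k* = (0.43/0.138)^(1/0.7) ≈ 5.0714, y* = 5.0714^0.3 ≈ 1.6276, c* = (1−0.43)·1.6276 ≈ 0.9277.
Golden rule sets MPK = n+δ: 0.3·k^(0.3−1) = 0.138, so k_gold = (0.3/0.138)^(1/0.7) ≈ 3.0323.
y_gold = 3.0323^0.3 ≈ 1.3949, c_gold = y_gold − 0.138·k_gold ≈ 0.9764.
Gain: Δc = 0.9764 − 0.9277 ≈ 0.0487.

Δc ≈ 0.0487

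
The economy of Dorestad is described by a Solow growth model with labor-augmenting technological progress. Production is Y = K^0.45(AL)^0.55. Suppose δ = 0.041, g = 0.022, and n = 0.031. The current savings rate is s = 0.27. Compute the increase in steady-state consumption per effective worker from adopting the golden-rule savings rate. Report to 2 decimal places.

Δc ≈ 0.25

n + g + δ = 0.031 + 0.022 + 0.041 = 0.094.
Current steady state (s = 0.27): k* = (0.27/0.094)^(1/0.55) ≈ 6.8101, y* = 6.8101^0.45 ≈ 2.3709, c* = (1−0.27)·2.3709 ≈ 1.7308.
Golden rule sets MPK = n+g+δ: 0.45·k^(0.45−1) = 0.094, so k_gold = (0.45/0.094)^(1/0.55) ≈ 17.2392.
y_gold = 17.2392^0.45 ≈ 3.6011, c_gold = y_gold − 0.094·k_gold ≈ 1.9806.
Gain: Δc = 1.9806 − 1.7308 ≈ 0.2498.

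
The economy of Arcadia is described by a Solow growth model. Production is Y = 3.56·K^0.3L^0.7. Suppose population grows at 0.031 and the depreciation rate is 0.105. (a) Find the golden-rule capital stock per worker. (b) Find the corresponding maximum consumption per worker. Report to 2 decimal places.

Break-even investment rate: n + δ = 0.031 + 0.105 = 0.136.
Maximizing c = f(k) − (n+δ)·k gives f'(k) = n+δ, i.e. 0.3·3.56·k^(0.3−1) = 0.136, so k_gold = (0.3·3.56/0.136)^(1/0.7) ≈ 18.9941.
y_gold = 3.56·18.9941^0.3 ≈ 8.6106; c_gold = y_gold − 0.136·k_gold ≈ 6.0274.

(a) k_gold ≈ 18.99; (b) c_gold ≈ 6.03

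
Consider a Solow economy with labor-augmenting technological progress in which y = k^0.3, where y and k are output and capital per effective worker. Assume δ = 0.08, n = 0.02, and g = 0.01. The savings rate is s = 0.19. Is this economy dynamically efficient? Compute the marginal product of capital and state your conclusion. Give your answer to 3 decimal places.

The effective depreciation rate is n + g + δ = 0.02 + 0.01 + 0.08 = 0.11.
Steady-state k*: s·k^0.3 = 0.11·k gives k* = (0.19/0.11)^(1/0.7) ≈ 2.1832.
MPK = 0.3·2.1832^(-0.7) ≈ 0.1737.
MPK > n+g+δ = 0.11, so the economy is dynamically efficient (under-saving).

dynamically efficient; MPK ≈ 0.174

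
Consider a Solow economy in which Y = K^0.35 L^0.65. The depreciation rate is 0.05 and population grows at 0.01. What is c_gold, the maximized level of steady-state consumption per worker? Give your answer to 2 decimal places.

c_gold ≈ 1.68

Break-even investment rate: n + δ = 0.01 + 0.05 = 0.06.
Golden rule sets MPK = n+δ: 0.35·k^(0.35−1) = 0.06, so k_gold = (0.35/0.06)^(1/0.65) ≈ 15.0776.
y_gold = 15.0776^0.35 ≈ 2.5847.
c_gold = y_gold − (n+δ)·k_gold = 2.5847 − 0.06·15.0776 ≈ 1.6801.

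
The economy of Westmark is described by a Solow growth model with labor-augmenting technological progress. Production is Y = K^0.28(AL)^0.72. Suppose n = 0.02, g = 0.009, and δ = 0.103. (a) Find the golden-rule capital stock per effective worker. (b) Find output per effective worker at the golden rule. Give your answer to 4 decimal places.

(a) k_gold ≈ 2.8418; (b) y_gold ≈ 1.3397

n + g + δ = 0.02 + 0.009 + 0.103 = 0.132.
Maximizing c = f(k) − (n+g+δ)·k gives f'(k) = n+g+δ, i.e. 0.28·k^(0.28−1) = 0.132, so k_gold = (0.28/0.132)^(1/0.72) ≈ 2.8418.
y_gold = 2.8418^0.28 ≈ 1.3397.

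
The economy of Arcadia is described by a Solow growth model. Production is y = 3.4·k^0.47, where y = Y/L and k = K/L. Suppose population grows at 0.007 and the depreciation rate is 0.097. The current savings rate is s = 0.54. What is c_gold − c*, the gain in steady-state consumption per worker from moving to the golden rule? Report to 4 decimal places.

Δc ≈ 0.3731

n + δ = 0.007 + 0.097 = 0.104.
Current steady state (s = 0.54): k* = (0.54·3.4/0.104)^(1/0.53) ≈ 225.1786, y* = 3.4·225.1786^0.47 ≈ 43.3677, c* = (1−0.54)·43.3677 ≈ 19.9492.
Maximizing c = f(k) − (n+δ)·k gives f'(k) = n+δ, i.e. 0.47·3.4·k^(0.47−1) = 0.104, so k_gold = (0.47·3.4/0.104)^(1/0.53) ≈ 173.2851.
y_gold = 3.4·173.2851^0.47 ≈ 38.3439, c_gold = y_gold − 0.104·k_gold ≈ 20.3223.
Gain: Δc = 20.3223 − 19.9492 ≈ 0.3731.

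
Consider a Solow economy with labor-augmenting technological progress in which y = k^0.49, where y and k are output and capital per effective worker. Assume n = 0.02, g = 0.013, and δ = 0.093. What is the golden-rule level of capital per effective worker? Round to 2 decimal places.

The effective depreciation rate is n + g + δ = 0.02 + 0.013 + 0.093 = 0.126.
Golden rule sets MPK = n+g+δ: 0.49·k^(0.49−1) = 0.126, so k_gold = (0.49/0.126)^(1/0.51) ≈ 14.3391.

k_gold ≈ 14.34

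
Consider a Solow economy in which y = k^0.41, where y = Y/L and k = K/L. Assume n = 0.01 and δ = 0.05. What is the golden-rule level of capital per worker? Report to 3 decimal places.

k_gold ≈ 25.980

The effective depreciation rate is n + δ = 0.01 + 0.05 = 0.06.
At the golden rule the marginal product of capital equals n+δ: 0.41·k^(0.41−1) = 0.06. Solving, k_gold = (0.41/0.06)^(1/0.59) ≈ 25.9795.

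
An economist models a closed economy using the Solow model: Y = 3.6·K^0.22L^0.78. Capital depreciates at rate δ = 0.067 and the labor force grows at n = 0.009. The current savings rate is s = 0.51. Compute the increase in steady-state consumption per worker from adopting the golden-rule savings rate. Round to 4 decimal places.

The effective depreciation rate is n + δ = 0.009 + 0.067 = 0.076.
Current steady state (s = 0.51): k* = (0.51·3.6/0.076)^(1/0.78) ≈ 59.3134, y* = 3.6·59.3134^0.22 ≈ 8.8389, c* = (1−0.51)·8.8389 ≈ 4.3310.
At the golden rule the marginal product of capital equals n+δ: 0.22·3.6·k^(0.22−1) = 0.076. Solving, k_gold = (0.22·3.6/0.076)^(1/0.78) ≈ 20.1844.
y_gold = 3.6·20.1844^0.22 ≈ 6.9728, c_gold = y_gold − 0.076·k_gold ≈ 5.4388.
Gain: Δc = 5.4388 − 4.3310 ≈ 1.1077.

Δc ≈ 1.1077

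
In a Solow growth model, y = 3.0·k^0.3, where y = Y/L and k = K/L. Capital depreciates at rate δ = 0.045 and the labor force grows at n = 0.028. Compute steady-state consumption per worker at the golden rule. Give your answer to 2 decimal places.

Capital per worker breaks even when investment replaces (n + δ)·k; here n + δ = 0.073.
At the golden rule the marginal product of capital equals n+δ: 0.3·3.0·k^(0.3−1) = 0.073. Solving, k_gold = (0.3·3.0/0.073)^(1/0.7) ≈ 36.1790.
y_gold = 3.0·36.1790^0.3 ≈ 8.8036.
c_gold = y_gold − (n+δ)·k_gold = 8.8036 − 0.073·36.1790 ≈ 6.1625.

c_gold ≈ 6.16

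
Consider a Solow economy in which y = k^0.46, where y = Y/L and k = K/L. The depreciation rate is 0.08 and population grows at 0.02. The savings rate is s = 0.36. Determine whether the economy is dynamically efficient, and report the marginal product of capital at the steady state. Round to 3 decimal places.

Capital per worker breaks even when investment replaces (n + δ)·k; here n + δ = 0.1.
Steady-state k*: s·k^0.46 = 0.1·k gives k* = (0.36/0.1)^(1/0.54) ≈ 10.7199.
MPK = 0.46·10.7199^(-0.54) ≈ 0.1278.
MPK > n+δ = 0.1, so the economy is dynamically efficient (under-saving).

dynamically efficient; MPK ≈ 0.128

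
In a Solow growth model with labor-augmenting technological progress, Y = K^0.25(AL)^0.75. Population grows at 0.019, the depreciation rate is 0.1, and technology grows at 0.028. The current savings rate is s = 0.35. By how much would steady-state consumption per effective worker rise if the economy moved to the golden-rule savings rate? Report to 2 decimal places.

Δc ≈ 0.03

Capital per effective worker breaks even when investment replaces (n + g + δ)·k; here n + g + δ = 0.147.
Current steady state (s = 0.35): k* = (0.35/0.147)^(1/0.75) ≈ 3.1793, y* = 3.1793^0.25 ≈ 1.3353, c* = (1−0.35)·1.3353 ≈ 0.8680.
Setting f'(k) = n+g+δ gives 0.25·k^(0.25−1) = 0.147, hence k_gold = (0.25/0.147)^(1/0.75) ≈ 2.0300.
y_gold = 2.0300^0.25 ≈ 1.1936, c_gold = y_gold − 0.147·k_gold ≈ 0.8952.
Gain: Δc = 0.8952 − 0.8680 ≈ 0.0273.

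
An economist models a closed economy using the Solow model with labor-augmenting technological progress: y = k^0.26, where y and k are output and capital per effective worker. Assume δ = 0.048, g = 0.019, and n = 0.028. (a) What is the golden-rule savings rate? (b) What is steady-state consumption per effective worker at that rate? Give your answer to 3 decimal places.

The effective depreciation rate is n + g + δ = 0.028 + 0.019 + 0.048 = 0.095.
For Cobb-Douglas, s_gold equals capital's share: s_gold = 0.26.
Maximizing c = f(k) − (n+g+δ)·k gives f'(k) = n+g+δ, i.e. 0.26·k^(0.26−1) = 0.095, so k_gold = (0.26/0.095)^(1/0.74) ≈ 3.8983.
y_gold = 3.8983^0.26 ≈ 1.4244; c_gold = (1−0.26)·y_gold ≈ 1.0540.

(a) s_gold = 0.260; (b) c_gold ≈ 1.054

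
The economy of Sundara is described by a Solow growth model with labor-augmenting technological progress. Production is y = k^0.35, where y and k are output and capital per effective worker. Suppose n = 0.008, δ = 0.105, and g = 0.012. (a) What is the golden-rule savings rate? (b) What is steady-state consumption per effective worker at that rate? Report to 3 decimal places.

Break-even investment rate: n + g + δ = 0.008 + 0.012 + 0.105 = 0.125.
For Cobb-Douglas, s_gold equals capital's share: s_gold = 0.35.
Golden rule sets MPK = n+g+δ: 0.35·k^(0.35−1) = 0.125, so k_gold = (0.35/0.125)^(1/0.65) ≈ 4.8746.
y_gold = 4.8746^0.35 ≈ 1.7409; c_gold = (1−0.35)·y_gold ≈ 1.1316.

(a) s_gold = 0.350; (b) c_gold ≈ 1.132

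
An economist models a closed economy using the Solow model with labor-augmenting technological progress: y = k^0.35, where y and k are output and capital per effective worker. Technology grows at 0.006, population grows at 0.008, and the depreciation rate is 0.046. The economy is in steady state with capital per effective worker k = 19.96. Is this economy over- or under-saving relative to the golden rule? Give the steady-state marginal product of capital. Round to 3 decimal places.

The effective depreciation rate is n + g + δ = 0.008 + 0.006 + 0.046 = 0.06.
MPK = 0.35·k^(0.35−1) = 0.35·19.96^(-0.65) ≈ 0.0500.
MPK < 0.06, so the economy is dynamically inefficient (over-saving).

over-saving; MPK ≈ 0.050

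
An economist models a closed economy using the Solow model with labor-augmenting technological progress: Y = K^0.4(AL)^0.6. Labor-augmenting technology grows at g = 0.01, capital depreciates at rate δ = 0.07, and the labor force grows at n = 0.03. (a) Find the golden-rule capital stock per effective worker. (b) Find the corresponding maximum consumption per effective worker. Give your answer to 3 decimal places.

(a) k_gold ≈ 8.599; (b) c_gold ≈ 1.419

The effective depreciation rate is n + g + δ = 0.03 + 0.01 + 0.07 = 0.11.
Maximizing c = f(k) − (n+g+δ)·k gives f'(k) = n+g+δ, i.e. 0.4·k^(0.4−1) = 0.11, so k_gold = (0.4/0.11)^(1/0.6) ≈ 8.5990.
y_gold = 8.5990^0.4 ≈ 2.3647; c_gold = y_gold − 0.11·k_gold ≈ 1.4188.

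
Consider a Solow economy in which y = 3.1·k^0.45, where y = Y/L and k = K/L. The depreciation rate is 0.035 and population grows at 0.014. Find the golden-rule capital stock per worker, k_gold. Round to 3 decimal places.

Capital per worker breaks even when investment replaces (n + δ)·k; here n + δ = 0.049.
Golden rule sets MPK = n+δ: 0.45·3.1·k^(0.45−1) = 0.049, so k_gold = (0.45·3.1/0.049)^(1/0.55) ≈ 440.8835.

k_gold ≈ 440.884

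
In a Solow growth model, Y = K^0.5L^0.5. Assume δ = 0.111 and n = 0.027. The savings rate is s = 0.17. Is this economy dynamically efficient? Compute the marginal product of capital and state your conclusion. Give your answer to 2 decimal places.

Capital per worker breaks even when investment replaces (n + δ)·k; here n + δ = 0.138.
Steady-state k*: s·k^0.5 = 0.138·k gives k* = (0.17/0.138)^(1/0.5) ≈ 1.5175.
MPK = 0.5·1.5175^(-0.5) ≈ 0.4059.
MPK > n+δ = 0.138, so the economy is dynamically efficient (under-saving).

dynamically efficient; MPK ≈ 0.41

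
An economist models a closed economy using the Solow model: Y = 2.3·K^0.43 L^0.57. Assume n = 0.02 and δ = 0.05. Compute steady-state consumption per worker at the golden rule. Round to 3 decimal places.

c_gold ≈ 9.665

Break-even investment rate: n + δ = 0.02 + 0.05 = 0.07.
Maximizing c = f(k) − (n+δ)·k gives f'(k) = n+δ, i.e. 0.43·2.3·k^(0.43−1) = 0.07, so k_gold = (0.43·2.3/0.07)^(1/0.57) ≈ 104.1637.
y_gold = 2.3·104.1637^0.43 ≈ 16.9569.
c_gold = y_gold − (n+δ)·k_gold = 16.9569 − 0.07·104.1637 ≈ 9.6654.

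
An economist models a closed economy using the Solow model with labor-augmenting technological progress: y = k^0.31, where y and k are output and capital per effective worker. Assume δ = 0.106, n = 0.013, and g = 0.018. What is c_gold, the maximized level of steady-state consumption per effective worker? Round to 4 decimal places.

The effective depreciation rate is n + g + δ = 0.013 + 0.018 + 0.106 = 0.137.
Golden rule sets MPK = n+g+δ: 0.31·k^(0.31−1) = 0.137, so k_gold = (0.31/0.137)^(1/0.69) ≈ 3.2657.
y_gold = 3.2657^0.31 ≈ 1.4432.
c_gold = y_gold − (n+g+δ)·k_gold = 1.4432 − 0.137·3.2657 ≈ 0.9958.

c_gold ≈ 0.9958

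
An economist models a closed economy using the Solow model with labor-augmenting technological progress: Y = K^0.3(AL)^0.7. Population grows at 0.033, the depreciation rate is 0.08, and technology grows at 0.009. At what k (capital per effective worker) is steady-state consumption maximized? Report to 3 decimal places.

n + g + δ = 0.033 + 0.009 + 0.08 = 0.122.
At the golden rule the marginal product of capital equals n+g+δ: 0.3·k^(0.3−1) = 0.122. Solving, k_gold = (0.3/0.122)^(1/0.7) ≈ 3.6160.

k_gold ≈ 3.616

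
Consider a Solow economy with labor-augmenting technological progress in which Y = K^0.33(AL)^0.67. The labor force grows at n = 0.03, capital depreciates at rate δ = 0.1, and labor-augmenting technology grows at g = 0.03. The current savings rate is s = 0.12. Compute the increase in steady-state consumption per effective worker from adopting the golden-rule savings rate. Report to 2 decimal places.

Δc ≈ 0.19

n + g + δ = 0.03 + 0.03 + 0.1 = 0.16.
Current steady state (s = 0.12): k* = (0.12/0.16)^(1/0.67) ≈ 0.6509, y* = 0.6509^0.33 ≈ 0.8679, c* = (1−0.12)·0.8679 ≈ 0.7637.
At the golden rule the marginal product of capital equals n+g+δ: 0.33·k^(0.33−1) = 0.16. Solving, k_gold = (0.33/0.16)^(1/0.67) ≈ 2.9461.
y_gold = 2.9461^0.33 ≈ 1.4284, c_gold = y_gold − 0.16·k_gold ≈ 0.9570.
Gain: Δc = 0.9570 − 0.7637 ≈ 0.1933.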